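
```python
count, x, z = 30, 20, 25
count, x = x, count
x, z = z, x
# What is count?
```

Trace:
`count, x, z = 30, 20, 25` → count = 30; x = 20; z = 25
`count, x = x, count` → count = 20; x = 30
`x, z = z, x` → x = 25; z = 30
So count = 20

Answer: 20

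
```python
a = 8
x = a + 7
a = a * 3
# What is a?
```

Trace:
`a = 8` → a = 8
`x = a + 7` → x = 15
`a = a * 3` → a = 24
So a = 24

Answer: 24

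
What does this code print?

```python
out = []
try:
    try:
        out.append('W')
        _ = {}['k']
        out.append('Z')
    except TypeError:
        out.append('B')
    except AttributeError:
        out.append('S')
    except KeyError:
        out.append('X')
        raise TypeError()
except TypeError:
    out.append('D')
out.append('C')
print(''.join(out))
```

Execution trace: 'W' (inner try body) → 'X' (inner except KeyError) → 'D' (outer except TypeError) → 'C' (after the try/except). Output: WXDC

Answer: WXDC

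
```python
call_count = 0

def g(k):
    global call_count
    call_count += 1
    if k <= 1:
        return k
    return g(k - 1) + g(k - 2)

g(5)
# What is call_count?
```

Calls(k) = 1 + Calls(k-1) + Calls(k-2); Calls(0)=Calls(1)=1. For k=5 this gives 15.

Answer: 15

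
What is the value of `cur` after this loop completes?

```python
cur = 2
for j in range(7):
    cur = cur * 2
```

Multiply by 2, 7 times: 2 * 2^7 = 256
`cur` takes the values: 2 → 4 → 8 → 16 → 32 → 64 → 128 → 256

Answer: 256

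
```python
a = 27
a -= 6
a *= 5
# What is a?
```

Trace:
`a = 27` → a = 27
`a -= 6` → a = 21
`a *= 5` → a = 105
So a = 105

Answer: 105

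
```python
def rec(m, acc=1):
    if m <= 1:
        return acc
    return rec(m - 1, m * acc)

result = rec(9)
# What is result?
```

Accumulator trace (n, acc): (9, 1) -> (8, 9) -> (7, 72) -> (6, 504) -> (5, 3024) -> (4, 15120) -> (3, 60480) -> (2, 181440) -> (1, 362880) -> return 362880

Answer: 362880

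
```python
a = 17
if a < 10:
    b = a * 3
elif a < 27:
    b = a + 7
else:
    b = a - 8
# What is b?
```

Trace:
`a = 17` → a = 17
`if a < 10: ...` → a < 10 is False, a < 27 is True → b = 24
So b = 24

Answer: 24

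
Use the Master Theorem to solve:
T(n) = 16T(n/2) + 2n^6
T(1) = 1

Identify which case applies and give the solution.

a=16, b=2, f(n)=2n^6. log_2(16) = 4. Since c=6 > 4 and the regularity condition holds (16(n/2)^6 = (16/2^6)n^6 with 16/2^6 < 1), Case 3 applies: T(n) = Θ(f(n)) = O(n^6).

Answer: O(n^6) - Case 3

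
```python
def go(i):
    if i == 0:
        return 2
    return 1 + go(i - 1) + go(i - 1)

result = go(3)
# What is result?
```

go(i) = 1 + 2·go(i-1), go(0)=2. Closed form: (2+1)·2^3 - 1 = 23.

Answer: 23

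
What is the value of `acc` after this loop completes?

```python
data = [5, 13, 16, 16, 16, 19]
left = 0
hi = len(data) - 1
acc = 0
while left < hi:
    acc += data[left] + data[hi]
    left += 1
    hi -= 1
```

Sum of pairs from ends
`acc` takes the values: 0 → 24 → 53 → 85

Answer: 85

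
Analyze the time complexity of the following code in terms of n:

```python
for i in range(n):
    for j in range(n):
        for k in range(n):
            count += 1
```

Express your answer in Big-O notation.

This is Triple nested loop. Time complexity: O(n³).

Answer: O(n³)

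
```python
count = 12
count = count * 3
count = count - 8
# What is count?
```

Trace:
`count = 12` → count = 12
`count = count * 3` → count = 36
`count = count - 8` → count = 28
So count = 28

Answer: 28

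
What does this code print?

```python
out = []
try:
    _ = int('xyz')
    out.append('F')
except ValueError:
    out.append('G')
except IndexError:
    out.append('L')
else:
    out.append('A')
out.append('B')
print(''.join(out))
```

Execution trace: 'G' (except ValueError) → 'B' (after the try/except). Output: GB

Answer: GB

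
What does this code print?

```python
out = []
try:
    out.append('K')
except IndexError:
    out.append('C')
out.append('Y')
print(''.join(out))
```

Execution trace: 'K' (try body, no exception) → 'Y' (after the try/except). Output: KY

Answer: KY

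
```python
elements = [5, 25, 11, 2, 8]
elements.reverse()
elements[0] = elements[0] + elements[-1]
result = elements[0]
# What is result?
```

Trace:
`elements = [5, 25, 11, 2, 8]` → elements = [5, 25, 11, 2, 8]
`elements.reverse()` → elements = [8, 2, 11, 25, 5]
`elements[0] = elements[0] + elements[-1]` → elements = [13, 2, 11, 25, 5]
`result = elements[0]` → result = 13
So result = 13

Answer: 13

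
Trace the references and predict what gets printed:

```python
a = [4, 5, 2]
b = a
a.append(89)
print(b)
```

Key concept: basic list aliasing.
Step by step:
`a = [4, 5, 2]` → a = [4, 5, 2]
`b = a` → b = [4, 5, 2] (same object as a)
`a.append(89)` → a = [4, 5, 2, 89] (same object as b); b = [4, 5, 2, 89] (same object as a)
`print(b)` → prints [4, 5, 2, 89]

Answer: [4, 5, 2, 89]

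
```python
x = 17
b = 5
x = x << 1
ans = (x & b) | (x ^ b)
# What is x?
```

Trace:
`x = 17` → x = 17
`b = 5` → b = 5
`x = x << 1` → x = 34
`ans = (x & b) | (x ^ b)` → ans = 39
So x = 34

Answer: 34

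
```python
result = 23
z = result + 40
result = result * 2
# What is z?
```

Trace:
`result = 23` → result = 23
`z = result + 40` → z = 63
`result = result * 2` → result = 46
So z = 63

Answer: 63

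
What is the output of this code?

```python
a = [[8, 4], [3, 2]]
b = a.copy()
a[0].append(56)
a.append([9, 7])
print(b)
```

Key concept: shallow copy with nested lists.
Step by step:
`a = [[8, 4], [3, 2]]` → a = [[8, 4], [3, 2]]
`b = a.copy()` → b = [[8, 4], [3, 2]]
`a[0].append(56)` → a = [[8, 4, 56], [3, 2]]; b = [[8, 4, 56], [3, 2]]
`a.append([9, 7])` → a = [[8, 4, 56], [3, 2], [9, 7]]
`print(b)` → prints [[8, 4, 56], [3, 2]]

Answer: [[8, 4, 56], [3, 2]]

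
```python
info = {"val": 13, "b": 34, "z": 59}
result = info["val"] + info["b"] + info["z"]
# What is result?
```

Trace:
`info = {"val": 13, "b": 34, "z": 59}` → info = {'val': 13, 'b': 34, 'z': 59}
`result = info["val"] + info["b"] + info["z"]` → result = 106
So result = 106

Answer: 106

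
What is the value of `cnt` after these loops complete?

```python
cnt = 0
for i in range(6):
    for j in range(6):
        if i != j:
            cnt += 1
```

6² - 6 (exclude diagonal)
`cnt` takes the values: 0 → 1 → 2 → 3 → 4 → 5 → 6 → 7 → 8 → 9 → 10 → 11 → 12 → 13 → 14 → 15 → 16 → 17 → 18 → 19 → 20 → 21 → 22 → 23 → 24 → 25 → 26 → 27 → 28 → 29 → 30

Answer: 30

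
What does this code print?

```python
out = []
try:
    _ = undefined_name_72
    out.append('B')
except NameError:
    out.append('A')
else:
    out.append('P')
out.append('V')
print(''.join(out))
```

Execution trace: 'A' (except NameError) → 'V' (after the try/except). Output: AV

Answer: AV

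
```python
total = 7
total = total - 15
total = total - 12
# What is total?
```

Trace:
`total = 7` → total = 7
`total = total - 15` → total = -8
`total = total - 12` → total = -20
So total = -20

Answer: -20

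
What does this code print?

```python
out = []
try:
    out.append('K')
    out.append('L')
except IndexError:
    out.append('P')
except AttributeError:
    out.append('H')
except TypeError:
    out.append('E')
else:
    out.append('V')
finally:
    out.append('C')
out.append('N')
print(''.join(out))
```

Execution trace: 'K' (try body) → 'L' (try body, no exception) → 'V' (else) → 'C' (finally) → 'N' (after the try/except). Output: KLVCN

Answer: KLVCN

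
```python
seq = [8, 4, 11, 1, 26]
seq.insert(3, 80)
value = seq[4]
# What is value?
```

Trace:
`seq = [8, 4, 11, 1, 26]` → seq = [8, 4, 11, 1, 26]
`seq.insert(3, 80)` → seq = [8, 4, 11, 80, 1, 26]
`value = seq[4]` → value = 1
So value = 1

Answer: 1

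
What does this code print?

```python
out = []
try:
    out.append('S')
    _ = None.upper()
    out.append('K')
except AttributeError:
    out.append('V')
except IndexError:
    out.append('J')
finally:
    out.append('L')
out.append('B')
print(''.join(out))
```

Execution trace: 'S' (try body) → 'V' (except AttributeError) → 'L' (finally) → 'B' (after the try/except). Output: SVLB

Answer: SVLB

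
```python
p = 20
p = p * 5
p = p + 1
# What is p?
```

Trace:
`p = 20` → p = 20
`p = p * 5` → p = 100
`p = p + 1` → p = 101
So p = 101

Answer: 101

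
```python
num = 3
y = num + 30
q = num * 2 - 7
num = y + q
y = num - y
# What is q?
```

Trace:
`num = 3` → num = 3
`y = num + 30` → y = 33
`q = num * 2 - 7` → q = -1
`num = y + q` → num = 32
`y = num - y` → y = -1
So q = -1

Answer: -1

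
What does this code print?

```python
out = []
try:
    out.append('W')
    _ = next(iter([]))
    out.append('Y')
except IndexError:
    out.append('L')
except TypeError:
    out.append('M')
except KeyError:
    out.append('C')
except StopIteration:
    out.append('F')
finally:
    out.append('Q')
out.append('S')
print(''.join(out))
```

Execution trace: 'W' (try body) → 'F' (except StopIteration) → 'Q' (finally) → 'S' (after the try/except). Output: WFQS

Answer: WFQS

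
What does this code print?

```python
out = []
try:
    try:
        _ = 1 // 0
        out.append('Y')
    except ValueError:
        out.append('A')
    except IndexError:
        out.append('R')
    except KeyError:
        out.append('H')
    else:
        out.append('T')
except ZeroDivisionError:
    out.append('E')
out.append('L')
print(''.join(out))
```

Execution trace: 'E' (outer except ZeroDivisionError) → 'L' (after the try/except). Output: EL

Answer: EL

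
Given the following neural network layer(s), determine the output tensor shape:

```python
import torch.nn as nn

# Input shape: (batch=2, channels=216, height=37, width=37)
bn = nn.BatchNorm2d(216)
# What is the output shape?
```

Input: (2, 216, 37, 37) -> Output: (2, 216, 37, 37)

Answer: (2, 216, 37, 37)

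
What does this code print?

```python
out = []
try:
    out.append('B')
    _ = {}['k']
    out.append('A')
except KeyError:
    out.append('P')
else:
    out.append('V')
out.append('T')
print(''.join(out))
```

Execution trace: 'B' (try body) → 'P' (except KeyError) → 'T' (after the try/except). Output: BPT

Answer: BPT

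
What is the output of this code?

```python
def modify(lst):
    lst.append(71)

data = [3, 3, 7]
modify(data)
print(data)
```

Key concept: function modifies passed list.
Step by step:
`data = [3, 3, 7]` → data = [3, 3, 7]
`modify(data)` → data = [3, 3, 7, 71]
`print(data)` → prints [3, 3, 7, 71]

Answer: [3, 3, 7, 71]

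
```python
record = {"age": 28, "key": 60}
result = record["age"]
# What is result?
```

Trace:
`record = {"age": 28, "key": 60}` → record = {'age': 28, 'key': 60}
`result = record["age"]` → result = 28
So result = 28

Answer: 28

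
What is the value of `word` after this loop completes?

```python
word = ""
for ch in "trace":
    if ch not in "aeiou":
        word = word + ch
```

Remove vowels from 'trace'
`word` takes the values: "" → "t" → "tr" → "trc"

Answer: "trc"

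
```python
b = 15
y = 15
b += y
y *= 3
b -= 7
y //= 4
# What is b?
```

Trace:
`b = 15` → b = 15
`y = 15` → y = 15
`b += y` → b = 30
`y *= 3` → y = 45
`b -= 7` → b = 23
`y //= 4` → y = 11
So b = 23

Answer: 23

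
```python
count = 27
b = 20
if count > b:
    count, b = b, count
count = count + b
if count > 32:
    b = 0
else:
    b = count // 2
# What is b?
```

Trace:
`count = 27` → count = 27
`b = 20` → b = 20
`if count > b: ...` → count > b is True → count = 20; b = 27
`count = count + b` → count = 47
`if count > 32: ...` → count > 32 is True → b = 0
So b = 0

Answer: 0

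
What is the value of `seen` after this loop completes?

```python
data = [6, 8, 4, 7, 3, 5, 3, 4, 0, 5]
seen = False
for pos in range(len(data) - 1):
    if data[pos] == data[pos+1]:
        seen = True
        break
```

Check consecutive duplicates in [6, 8, 4, 7, 3, 5, 3, 4, 0, 5]
`seen` takes the values: False

Answer: False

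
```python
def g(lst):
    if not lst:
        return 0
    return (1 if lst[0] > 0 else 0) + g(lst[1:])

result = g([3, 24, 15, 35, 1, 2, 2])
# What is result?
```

Count of positive elements in [3, 24, 15, 35, 1, 2, 2] = 7

Answer: 7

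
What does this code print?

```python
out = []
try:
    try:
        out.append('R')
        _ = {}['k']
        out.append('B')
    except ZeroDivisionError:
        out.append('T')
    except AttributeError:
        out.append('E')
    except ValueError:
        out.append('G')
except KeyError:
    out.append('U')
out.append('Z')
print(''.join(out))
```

Execution trace: 'R' (try body) → 'U' (outer except KeyError) → 'Z' (after the try/except). Output: RUZ

Answer: RUZ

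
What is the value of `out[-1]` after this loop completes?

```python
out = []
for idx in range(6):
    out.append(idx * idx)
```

Last element of squares 0 to 5
`out` takes the values: [] → [0] → [0, 1] → [0, 1, 4] → [0, 1, 4, 9] → [0, 1, 4, 9, 16] → [0, 1, 4, 9, 16, 25]
So `out[-1]` = 25

Answer: 25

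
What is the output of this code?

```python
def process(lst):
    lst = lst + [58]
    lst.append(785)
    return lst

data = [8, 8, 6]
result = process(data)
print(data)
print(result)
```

Key concept: rebinding parameter vs mutation.
Step by step:
`data = [8, 8, 6]` → data = [8, 8, 6]
`result = process(data)` → result = [8, 8, 6, 58, 785]
`print(data)` → prints [8, 8, 6]
`print(result)` → prints [8, 8, 6, 58, 785]

Answer:
[8, 8, 6]
[8, 8, 6, 58, 785]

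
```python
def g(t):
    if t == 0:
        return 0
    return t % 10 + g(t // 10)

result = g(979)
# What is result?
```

Sum of digits of 979: 9 + 7 + 9 = 25

Answer: 25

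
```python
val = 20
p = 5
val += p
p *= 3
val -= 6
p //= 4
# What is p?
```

Trace:
`val = 20` → val = 20
`p = 5` → p = 5
`val += p` → val = 25
`p *= 3` → p = 15
`val -= 6` → val = 19
`p //= 4` → p = 3
So p = 3

Answer: 3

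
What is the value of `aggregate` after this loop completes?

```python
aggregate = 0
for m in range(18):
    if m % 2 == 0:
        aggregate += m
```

Sum of even numbers 0 to 17
`aggregate` takes the values: 0 → 2 → 6 → 12 → 20 → 30 → 42 → 56 → 72

Answer: 72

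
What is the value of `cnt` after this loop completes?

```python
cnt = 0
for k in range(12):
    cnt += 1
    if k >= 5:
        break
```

Loop breaks when k reaches 5, cnt is 6
`cnt` takes the values: 0 → 1 → 2 → 3 → 4 → 5 → 6

Answer: 6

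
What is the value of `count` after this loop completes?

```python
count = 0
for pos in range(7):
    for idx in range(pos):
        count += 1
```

Triangle number: 0+1+2+...+6
`count` takes the values: 0 → 1 → 2 → 3 → 4 → 5 → 6 → 7 → 8 → 9 → 10 → 11 → 12 → 13 → 14 → 15 → 16 → 17 → 18 → 19 → 20 → 21

Answer: 21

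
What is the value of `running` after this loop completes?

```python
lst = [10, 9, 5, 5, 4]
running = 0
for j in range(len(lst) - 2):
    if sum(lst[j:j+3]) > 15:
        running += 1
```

Count windows with sum > 15
`running` takes the values: 0 → 1 → 2

Answer: 2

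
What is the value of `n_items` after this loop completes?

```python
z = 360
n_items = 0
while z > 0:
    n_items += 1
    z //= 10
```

Count digits by repeated division by 10
`n_items` takes the values: 0 → 1 → 2 → 3

Answer: 3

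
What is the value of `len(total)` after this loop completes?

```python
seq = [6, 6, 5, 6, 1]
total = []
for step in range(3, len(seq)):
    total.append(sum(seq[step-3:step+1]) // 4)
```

Number of 4-element averages
`total` takes the values: [] → [5] → [5, 4]
So `len(total)` = 2

Answer: 2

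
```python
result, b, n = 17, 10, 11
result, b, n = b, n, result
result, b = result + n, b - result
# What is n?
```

Trace:
`result, b, n = 17, 10, 11` → result = 17; b = 10; n = 11
`result, b, n = b, n, result` → result = 10; b = 11; n = 17
`result, b = result + n, b - result` → result = 27; b = 1
So n = 17

Answer: 17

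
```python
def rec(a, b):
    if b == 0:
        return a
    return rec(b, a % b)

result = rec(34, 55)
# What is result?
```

rec(34, 55) -> rec(55, 34) -> rec(34, 21) -> rec(21, 13) -> rec(13, 8) -> rec(8, 5) -> rec(5, 3) -> rec(3, 2) -> rec(2, 1) -> rec(1, 0) -> 1

Answer: 1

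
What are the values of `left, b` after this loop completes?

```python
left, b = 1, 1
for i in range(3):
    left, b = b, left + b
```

Fibonacci: after 3 iterations
`left, b` takes the values: (1, 1) → (1, 2) → (2, 3) → (3, 5)

Answer: 3, 5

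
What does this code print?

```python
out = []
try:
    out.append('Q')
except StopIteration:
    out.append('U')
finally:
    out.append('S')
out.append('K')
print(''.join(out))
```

Execution trace: 'Q' (try body, no exception) → 'S' (finally) → 'K' (after the try/except). Output: QSK

Answer: QSK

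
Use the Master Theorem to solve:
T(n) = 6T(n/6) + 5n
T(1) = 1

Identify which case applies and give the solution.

a=6, b=6, f(n)=5n. log_6(6) = 1. Since c=1 = 1, Case 2 applies: T(n) = Θ(n^log_b(a) · log n) = O(n log n).

Answer: O(n log n) - Case 2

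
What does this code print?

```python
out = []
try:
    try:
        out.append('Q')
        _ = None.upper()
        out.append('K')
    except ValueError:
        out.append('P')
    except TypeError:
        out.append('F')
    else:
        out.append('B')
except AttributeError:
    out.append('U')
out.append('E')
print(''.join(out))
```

Execution trace: 'Q' (inner try body) → 'U' (outer except AttributeError) → 'E' (after the try/except). Output: QUE

Answer: QUE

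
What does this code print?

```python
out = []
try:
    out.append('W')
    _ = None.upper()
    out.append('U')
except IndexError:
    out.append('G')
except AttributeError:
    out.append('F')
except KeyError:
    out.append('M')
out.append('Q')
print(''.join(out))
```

Execution trace: 'W' (try body) → 'F' (except AttributeError) → 'Q' (after the try/except). Output: WFQ

Answer: WFQ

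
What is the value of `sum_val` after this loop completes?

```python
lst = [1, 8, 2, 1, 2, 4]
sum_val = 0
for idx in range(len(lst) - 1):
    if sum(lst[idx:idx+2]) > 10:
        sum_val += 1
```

Count windows with sum > 10
`sum_val` takes the values: 0

Answer: 0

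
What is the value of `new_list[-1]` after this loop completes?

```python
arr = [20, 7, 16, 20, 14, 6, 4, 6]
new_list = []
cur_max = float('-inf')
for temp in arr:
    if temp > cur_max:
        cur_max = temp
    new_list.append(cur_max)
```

Running max ends at 20
`new_list` takes the values: [] → [20] → [20, 20] → [20, 20, 20] → [20, 20, 20, 20] → [20, 20, 20, 20, 20] → [20, 20, 20, 20, 20, 20] → [20, 20, 20, 20, 20, 20, 20] → [20, 20, 20, 20, 20, 20, 20, 20]
So `new_list[-1]` = 20

Answer: 20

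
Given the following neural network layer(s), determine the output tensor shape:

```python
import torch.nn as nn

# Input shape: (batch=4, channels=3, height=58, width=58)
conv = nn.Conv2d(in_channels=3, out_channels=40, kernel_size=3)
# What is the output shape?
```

Input: (4, 3, 58, 58) -> Output: (4, 40, 56, 56)

Answer: (4, 40, 56, 56)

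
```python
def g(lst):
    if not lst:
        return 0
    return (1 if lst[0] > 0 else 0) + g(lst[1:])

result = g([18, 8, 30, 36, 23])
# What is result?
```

Count of positive elements in [18, 8, 30, 36, 23] = 5

Answer: 5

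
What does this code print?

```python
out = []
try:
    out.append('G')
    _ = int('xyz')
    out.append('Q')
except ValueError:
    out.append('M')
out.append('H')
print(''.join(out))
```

Execution trace: 'G' (try body) → 'M' (except ValueError) → 'H' (after the try/except). Output: GMH

Answer: GMH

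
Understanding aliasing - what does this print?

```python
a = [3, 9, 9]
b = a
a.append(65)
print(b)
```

Key concept: basic list aliasing.
Step by step:
`a = [3, 9, 9]` → a = [3, 9, 9]
`b = a` → b = [3, 9, 9] (same object as a)
`a.append(65)` → a = [3, 9, 9, 65] (same object as b); b = [3, 9, 9, 65] (same object as a)
`print(b)` → prints [3, 9, 9, 65]

Answer: [3, 9, 9, 65]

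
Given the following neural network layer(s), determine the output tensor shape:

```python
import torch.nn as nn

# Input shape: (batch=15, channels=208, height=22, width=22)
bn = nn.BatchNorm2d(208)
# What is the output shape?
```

Input: (15, 208, 22, 22) -> Output: (15, 208, 22, 22)

Answer: (15, 208, 22, 22)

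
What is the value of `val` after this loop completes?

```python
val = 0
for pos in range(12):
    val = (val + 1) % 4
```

Increment mod 4, 12 times = 0
`val` takes the values: 0 → 1 → 2 → 3 → 0 → 1 → 2 → 3 → 0 → 1 → 2 → 3 → 0

Answer: 0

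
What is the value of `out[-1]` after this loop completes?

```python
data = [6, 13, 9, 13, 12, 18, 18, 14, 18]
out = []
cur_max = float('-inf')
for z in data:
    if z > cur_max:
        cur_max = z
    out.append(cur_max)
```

Running max ends at 18
`out` takes the values: [] → [6] → [6, 13] → [6, 13, 13] → [6, 13, 13, 13] → [6, 13, 13, 13, 13] → [6, 13, 13, 13, 13, 18] → [6, 13, 13, 13, 13, 18, 18] → [6, 13, 13, 13, 13, 18, 18, 18] → [6, 13, 13, 13, 13, 18, 18, 18, 18]
So `out[-1]` = 18

Answer: 18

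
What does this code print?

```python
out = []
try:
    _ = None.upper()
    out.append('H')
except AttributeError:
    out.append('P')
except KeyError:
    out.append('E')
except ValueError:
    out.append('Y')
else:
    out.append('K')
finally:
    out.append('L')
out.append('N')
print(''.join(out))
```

Execution trace: 'P' (except AttributeError) → 'L' (finally) → 'N' (after the try/except). Output: PLN

Answer: PLN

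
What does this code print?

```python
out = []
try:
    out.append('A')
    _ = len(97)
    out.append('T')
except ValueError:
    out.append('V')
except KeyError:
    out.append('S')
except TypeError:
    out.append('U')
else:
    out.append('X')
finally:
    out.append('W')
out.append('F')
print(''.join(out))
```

Execution trace: 'A' (try body) → 'U' (except TypeError) → 'W' (finally) → 'F' (after the try/except). Output: AUWF

Answer: AUWF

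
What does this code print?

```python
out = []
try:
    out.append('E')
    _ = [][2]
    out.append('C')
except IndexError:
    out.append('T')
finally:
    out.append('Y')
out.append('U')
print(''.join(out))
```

Execution trace: 'E' (try body) → 'T' (except IndexError) → 'Y' (finally) → 'U' (after the try/except). Output: ETYU

Answer: ETYU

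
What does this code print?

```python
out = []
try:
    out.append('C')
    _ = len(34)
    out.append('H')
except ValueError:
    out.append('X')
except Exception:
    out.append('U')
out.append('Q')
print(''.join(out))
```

Execution trace: 'C' (try body) → 'U' (except Exception) → 'Q' (after the try/except). Output: CUQ

Answer: CUQ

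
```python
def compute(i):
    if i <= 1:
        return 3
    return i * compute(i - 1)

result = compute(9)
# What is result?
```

compute(9) = 9 * 8 * 7 * 6 * 5 * 4 * 3 * 2 * 3 = 1088640

Answer: 1088640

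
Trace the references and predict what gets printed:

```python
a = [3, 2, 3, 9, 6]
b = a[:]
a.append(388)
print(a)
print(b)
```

Key concept: slice [:] creates copy.
Step by step:
`a = [3, 2, 3, 9, 6]` → a = [3, 2, 3, 9, 6]
`b = a[:]` → b = [3, 2, 3, 9, 6]
`a.append(388)` → a = [3, 2, 3, 9, 6, 388]
`print(a)` → prints [3, 2, 3, 9, 6, 388]
`print(b)` → prints [3, 2, 3, 9, 6]

Answer:
[3, 2, 3, 9, 6, 388]
[3, 2, 3, 9, 6]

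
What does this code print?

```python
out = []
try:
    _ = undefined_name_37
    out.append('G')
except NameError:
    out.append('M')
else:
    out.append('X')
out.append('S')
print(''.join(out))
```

Execution trace: 'M' (except NameError) → 'S' (after the try/except). Output: MS

Answer: MS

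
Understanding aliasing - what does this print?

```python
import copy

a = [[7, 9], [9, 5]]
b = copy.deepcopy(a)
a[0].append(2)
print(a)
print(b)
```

Key concept: deep copy is fully independent.
Step by step:
`a = [[7, 9], [9, 5]]` → a = [[7, 9], [9, 5]]
`b = copy.deepcopy(a)` → b = [[7, 9], [9, 5]]
`a[0].append(2)` → a = [[7, 9, 2], [9, 5]]
`print(a)` → prints [[7, 9, 2], [9, 5]]
`print(b)` → prints [[7, 9], [9, 5]]

Answer:
[[7, 9, 2], [9, 5]]
[[7, 9], [9, 5]]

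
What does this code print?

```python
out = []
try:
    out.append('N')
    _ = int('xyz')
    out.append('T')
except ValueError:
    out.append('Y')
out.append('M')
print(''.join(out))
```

Execution trace: 'N' (try body) → 'Y' (except ValueError) → 'M' (after the try/except). Output: NYM

Answer: NYM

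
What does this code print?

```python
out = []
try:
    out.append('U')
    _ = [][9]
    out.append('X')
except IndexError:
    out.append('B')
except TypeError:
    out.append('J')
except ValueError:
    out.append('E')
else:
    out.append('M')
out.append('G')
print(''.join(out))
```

Execution trace: 'U' (try body) → 'B' (except IndexError) → 'G' (after the try/except). Output: UBG

Answer: UBG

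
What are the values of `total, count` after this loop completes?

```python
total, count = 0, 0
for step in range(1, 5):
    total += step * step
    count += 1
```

Sum of squares and count
`total, count` takes the values: (0, 0) → (1, 0) → (1, 1) → (5, 1) → (5, 2) → (14, 2) → (14, 3) → (30, 3) → (30, 4)

Answer: 30, 4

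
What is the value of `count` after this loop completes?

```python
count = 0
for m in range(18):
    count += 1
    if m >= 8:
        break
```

Loop breaks when m reaches 8, count is 9
`count` takes the values: 0 → 1 → 2 → 3 → 4 → 5 → 6 → 7 → 8 → 9

Answer: 9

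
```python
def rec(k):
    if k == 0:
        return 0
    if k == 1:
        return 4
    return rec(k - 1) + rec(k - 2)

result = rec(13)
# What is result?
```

Build up from base cases: rec(0)=0, rec(1)=4, rec(2)=4, rec(3)=8, rec(4)=12, rec(5)=20, rec(6)=32, ..., rec(13)=932

Answer: 932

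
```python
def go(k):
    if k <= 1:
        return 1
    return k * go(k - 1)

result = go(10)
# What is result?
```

go(10) = 10 * 9 * 8 * 7 * 6 * 5 * 4 * 3 * 2 * 1 = 3628800

Answer: 3628800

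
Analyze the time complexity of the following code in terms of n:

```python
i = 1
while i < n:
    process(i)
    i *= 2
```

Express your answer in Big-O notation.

This is Logarithmic loop. Time complexity: O(log n).

Answer: O(log n)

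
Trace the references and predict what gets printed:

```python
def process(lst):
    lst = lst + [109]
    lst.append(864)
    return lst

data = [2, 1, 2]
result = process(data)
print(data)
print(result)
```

Key concept: rebinding parameter vs mutation.
Step by step:
`data = [2, 1, 2]` → data = [2, 1, 2]
`result = process(data)` → result = [2, 1, 2, 109, 864]
`print(data)` → prints [2, 1, 2]
`print(result)` → prints [2, 1, 2, 109, 864]

Answer:
[2, 1, 2]
[2, 1, 2, 109, 864]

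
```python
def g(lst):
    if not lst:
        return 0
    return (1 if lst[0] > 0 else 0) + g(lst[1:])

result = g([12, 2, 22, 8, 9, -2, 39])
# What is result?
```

Count of positive elements in [12, 2, 22, 8, 9, -2, 39] = 6

Answer: 6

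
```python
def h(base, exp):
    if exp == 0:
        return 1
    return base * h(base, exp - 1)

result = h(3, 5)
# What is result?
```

h(3, 5) = 3 * 3 * 3 * 3 * 3 = 243

Answer: 243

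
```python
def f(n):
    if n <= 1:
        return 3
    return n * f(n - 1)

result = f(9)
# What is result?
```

f(9) = 9 * 8 * 7 * 6 * 5 * 4 * 3 * 2 * 3 = 1088640

Answer: 1088640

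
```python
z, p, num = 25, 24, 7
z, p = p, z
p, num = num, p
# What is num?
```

Trace:
`z, p, num = 25, 24, 7` → z = 25; p = 24; num = 7
`z, p = p, z` → z = 24; p = 25
`p, num = num, p` → p = 7; num = 25
So num = 25

Answer: 25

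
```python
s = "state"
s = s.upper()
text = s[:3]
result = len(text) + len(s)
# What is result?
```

Trace:
`s = "state"` → s = 'state'
`s = s.upper()` → s = 'STATE'
`text = s[:3]` → text = 'STA'
`result = len(text) + len(s)` → result = 8
So result = 8

Answer: 8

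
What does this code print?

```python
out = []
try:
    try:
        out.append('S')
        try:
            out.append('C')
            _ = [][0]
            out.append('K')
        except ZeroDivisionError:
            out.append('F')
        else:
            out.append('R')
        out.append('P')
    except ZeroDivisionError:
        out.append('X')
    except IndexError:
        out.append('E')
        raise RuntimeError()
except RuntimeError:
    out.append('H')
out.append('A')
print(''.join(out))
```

Execution trace: 'S' (try body) → 'C' (inner try body) → 'E' (except IndexError) → 'H' (outer except RuntimeError) → 'A' (after the try/except). Output: SCEHA

Answer: SCEHA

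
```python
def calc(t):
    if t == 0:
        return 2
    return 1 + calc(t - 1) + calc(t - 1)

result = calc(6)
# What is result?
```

calc(t) = 1 + 2·calc(t-1), calc(0)=2. Closed form: (2+1)·2^6 - 1 = 191.

Answer: 191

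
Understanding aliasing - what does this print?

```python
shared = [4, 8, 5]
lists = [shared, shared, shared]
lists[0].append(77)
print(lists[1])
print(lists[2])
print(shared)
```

Key concept: list of same reference.
Step by step:
`shared = [4, 8, 5]` → shared = [4, 8, 5]
`lists = [shared, shared, shared]` → lists = [[4, 8, 5], [4, 8, 5], [4, 8, 5]]
`lists[0].append(77)` → shared = [4, 8, 5, 77]; lists = [[4, 8, 5, 77], [4, 8, 5, 77], [4, 8, 5, 77]]
`print(lists[1])` → prints [4, 8, 5, 77]
`print(lists[2])` → prints [4, 8, 5, 77]
`print(shared)` → prints [4, 8, 5, 77]

Answer:
[4, 8, 5, 77]
[4, 8, 5, 77]
[4, 8, 5, 77]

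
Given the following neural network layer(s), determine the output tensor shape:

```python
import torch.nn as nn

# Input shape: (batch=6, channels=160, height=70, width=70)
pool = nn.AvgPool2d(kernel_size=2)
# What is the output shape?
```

Input: (6, 160, 70, 70) -> Output: (6, 160, 35, 35)

Answer: (6, 160, 35, 35)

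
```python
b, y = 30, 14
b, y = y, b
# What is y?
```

Trace:
`b, y = 30, 14` → b = 30; y = 14
`b, y = y, b` → b = 14; y = 30
So y = 30

Answer: 30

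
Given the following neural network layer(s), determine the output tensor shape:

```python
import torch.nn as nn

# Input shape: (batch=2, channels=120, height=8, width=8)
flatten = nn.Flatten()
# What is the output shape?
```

Input: (2, 120, 8, 8) -> Output: (2, 7680)

Answer: (2, 7680)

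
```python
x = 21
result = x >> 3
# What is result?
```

Trace:
`x = 21` → x = 21
`result = x >> 3` → result = 2
So result = 2

Answer: 2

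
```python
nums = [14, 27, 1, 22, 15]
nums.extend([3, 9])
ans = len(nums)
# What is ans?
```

Trace:
`nums = [14, 27, 1, 22, 15]` → nums = [14, 27, 1, 22, 15]
`nums.extend([3, 9])` → nums = [14, 27, 1, 22, 15, 3, 9]
`ans = len(nums)` → ans = 7
So ans = 7

Answer: 7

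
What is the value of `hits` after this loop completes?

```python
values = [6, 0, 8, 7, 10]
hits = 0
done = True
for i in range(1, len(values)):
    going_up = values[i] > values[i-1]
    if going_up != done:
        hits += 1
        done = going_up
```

Count direction changes in [6, 0, 8, 7, 10]
`hits` takes the values: 0 → 1 → 2 → 3 → 4

Answer: 4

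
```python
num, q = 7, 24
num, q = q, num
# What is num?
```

Trace:
`num, q = 7, 24` → num = 7; q = 24
`num, q = q, num` → num = 24; q = 7
So num = 24

Answer: 24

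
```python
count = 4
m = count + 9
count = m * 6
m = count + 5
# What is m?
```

Trace:
`count = 4` → count = 4
`m = count + 9` → m = 13
`count = m * 6` → count = 78
`m = count + 5` → m = 83
So m = 83

Answer: 83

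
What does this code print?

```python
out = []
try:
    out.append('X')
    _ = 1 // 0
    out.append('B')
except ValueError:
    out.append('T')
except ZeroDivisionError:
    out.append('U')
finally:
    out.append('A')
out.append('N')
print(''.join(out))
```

Execution trace: 'X' (try body) → 'U' (except ZeroDivisionError) → 'A' (finally) → 'N' (after the try/except). Output: XUAN

Answer: XUAN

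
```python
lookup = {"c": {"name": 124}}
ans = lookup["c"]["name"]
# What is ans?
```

Trace:
`lookup = {"c": {"name": 124}}` → lookup = {'c': {'name': 124}}
`ans = lookup["c"]["name"]` → ans = 124
So ans = 124

Answer: 124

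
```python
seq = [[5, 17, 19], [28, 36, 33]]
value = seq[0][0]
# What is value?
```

Trace:
`seq = [[5, 17, 19], [28, 36, 33]]` → seq = [[5, 17, 19], [28, 36, 33]]
`value = seq[0][0]` → value = 5
So value = 5

Answer: 5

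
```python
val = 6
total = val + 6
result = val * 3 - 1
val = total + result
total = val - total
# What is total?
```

Trace:
`val = 6` → val = 6
`total = val + 6` → total = 12
`result = val * 3 - 1` → result = 17
`val = total + result` → val = 29
`total = val - total` → total = 17
So total = 17

Answer: 17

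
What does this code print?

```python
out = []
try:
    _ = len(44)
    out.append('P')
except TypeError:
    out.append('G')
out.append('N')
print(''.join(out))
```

Execution trace: 'G' (except TypeError) → 'N' (after the try/except). Output: GN

Answer: GN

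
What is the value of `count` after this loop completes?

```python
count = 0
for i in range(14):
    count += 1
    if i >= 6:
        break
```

Loop breaks when i reaches 6, count is 7
`count` takes the values: 0 → 1 → 2 → 3 → 4 → 5 → 6 → 7

Answer: 7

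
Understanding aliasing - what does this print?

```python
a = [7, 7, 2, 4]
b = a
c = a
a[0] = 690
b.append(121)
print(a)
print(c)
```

Key concept: multiple aliases.
Step by step:
`a = [7, 7, 2, 4]` → a = [7, 7, 2, 4]
`b = a` → b = [7, 7, 2, 4] (same object as a)
`c = a` → c = [7, 7, 2, 4] (same object as a, b)
`a[0] = 690` → a = [690, 7, 2, 4] (same object as b, c); b = [690, 7, 2, 4] (same object as a, c); c = [690, 7, 2, 4] (same object as a, b)
`b.append(121)` → a = [690, 7, 2, 4, 121] (same object as b, c); b = [690, 7, 2, 4, 121] (same object as a, c); c = [690, 7, 2, 4, 121] (same object as a, b)
`print(a)` → prints [690, 7, 2, 4, 121]
`print(c)` → prints [690, 7, 2, 4, 121]

Answer:
[690, 7, 2, 4, 121]
[690, 7, 2, 4, 121]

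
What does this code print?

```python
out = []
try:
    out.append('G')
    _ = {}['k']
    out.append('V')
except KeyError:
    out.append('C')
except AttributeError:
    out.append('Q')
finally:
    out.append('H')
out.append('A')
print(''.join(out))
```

Execution trace: 'G' (try body) → 'C' (except KeyError) → 'H' (finally) → 'A' (after the try/except). Output: GCHA

Answer: GCHA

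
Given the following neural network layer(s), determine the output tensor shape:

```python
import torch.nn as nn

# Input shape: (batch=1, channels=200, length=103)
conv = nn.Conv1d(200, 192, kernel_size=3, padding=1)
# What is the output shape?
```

Input: (1, 200, 103) -> Output: (1, 192, 103)

Answer: (1, 192, 103)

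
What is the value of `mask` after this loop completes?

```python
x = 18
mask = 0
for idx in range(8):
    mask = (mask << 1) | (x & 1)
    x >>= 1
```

Reverse lowest 8 bits of 18
`mask` takes the values: 0 → 1 → 2 → 4 → 9 → 18 → 36 → 72

Answer: 72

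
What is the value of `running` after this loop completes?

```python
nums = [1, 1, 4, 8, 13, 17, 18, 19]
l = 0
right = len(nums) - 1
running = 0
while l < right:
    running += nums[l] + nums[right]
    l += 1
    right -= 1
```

Sum of pairs from ends
`running` takes the values: 0 → 20 → 39 → 60 → 81

Answer: 81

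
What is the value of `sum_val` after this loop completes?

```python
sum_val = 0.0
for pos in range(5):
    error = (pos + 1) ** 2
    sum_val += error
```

Sum of squared losses 1² + 2² + ... + 5²
`sum_val` takes the values: 0.0 → 1.0 → 5.0 → 14.0 → 30.0 → 55.0

Answer: 55.0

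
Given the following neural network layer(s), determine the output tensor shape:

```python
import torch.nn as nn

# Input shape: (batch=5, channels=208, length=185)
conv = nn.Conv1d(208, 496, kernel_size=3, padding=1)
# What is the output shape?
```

Input: (5, 208, 185) -> Output: (5, 496, 185)

Answer: (5, 496, 185)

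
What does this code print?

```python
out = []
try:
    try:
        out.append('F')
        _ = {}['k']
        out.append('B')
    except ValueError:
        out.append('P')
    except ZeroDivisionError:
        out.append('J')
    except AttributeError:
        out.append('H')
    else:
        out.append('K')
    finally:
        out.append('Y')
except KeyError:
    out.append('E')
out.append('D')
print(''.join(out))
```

Execution trace: 'F' (try body) → 'Y' (finally) → 'E' (outer except KeyError) → 'D' (after the try/except). Output: FYED

Answer: FYED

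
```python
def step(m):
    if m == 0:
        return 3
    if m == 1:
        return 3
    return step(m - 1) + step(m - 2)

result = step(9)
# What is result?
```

Build up from base cases: step(0)=3, step(1)=3, step(2)=6, step(3)=9, step(4)=15, step(5)=24, step(6)=39, ..., step(9)=165

Answer: 165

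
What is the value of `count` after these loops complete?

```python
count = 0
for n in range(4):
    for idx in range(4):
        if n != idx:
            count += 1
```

4² - 4 (exclude diagonal)
`count` takes the values: 0 → 1 → 2 → 3 → 4 → 5 → 6 → 7 → 8 → 9 → 10 → 11 → 12

Answer: 12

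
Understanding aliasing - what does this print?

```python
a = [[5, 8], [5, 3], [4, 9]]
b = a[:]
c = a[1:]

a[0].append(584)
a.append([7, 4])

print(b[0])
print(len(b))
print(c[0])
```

Key concept: slice with nested mutation.
Step by step:
`a = [[5, 8], [5, 3], [4, 9]]` → a = [[5, 8], [5, 3], [4, 9]]
`b = a[:]` → b = [[5, 8], [5, 3], [4, 9]]
`c = a[1:]` → c = [[5, 3], [4, 9]]
`a[0].append(584)` → a = [[5, 8, 584], [5, 3], [4, 9]]; b = [[5, 8, 584], [5, 3], [4, 9]]
`a.append([7, 4])` → a = [[5, 8, 584], [5, 3], [4, 9], [7, 4]]
`print(b[0])` → prints [5, 8, 584]
`print(len(b))` → prints 3
`print(c[0])` → prints [5, 3]

Answer:
[5, 8, 584]
3
[5, 3]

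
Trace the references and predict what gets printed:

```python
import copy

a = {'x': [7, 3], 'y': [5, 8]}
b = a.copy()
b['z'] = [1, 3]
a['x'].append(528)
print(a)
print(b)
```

Key concept: shallow copy of dict with mutable values.
Step by step:
`a = {'x': [7, 3], 'y': [5, 8]}` → a = {'x': [7, 3], 'y': [5, 8]}
`b = a.copy()` → b = {'x': [7, 3], 'y': [5, 8]}
`b['z'] = [1, 3]` → b = {'x': [7, 3], 'y': [5, 8], 'z': [1, 3]}
`a['x'].append(528)` → a = {'x': [7, 3, 528], 'y': [5, 8]}; b = {'x': [7, 3, 528], 'y': [5, 8], 'z': [1, 3]}
`print(a)` → prints {'x': [7, 3, 528], 'y': [5, 8]}
`print(b)` → prints {'x': [7, 3, 528], 'y': [5, 8], 'z': [1, 3]}

Answer:
{'x': [7, 3, 528], 'y': [5, 8]}
{'x': [7, 3, 528], 'y': [5, 8], 'z': [1, 3]}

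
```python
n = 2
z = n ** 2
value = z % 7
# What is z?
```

Trace:
`n = 2` → n = 2
`z = n ** 2` → z = 4
`value = z % 7` → value = 4
So z = 4

Answer: 4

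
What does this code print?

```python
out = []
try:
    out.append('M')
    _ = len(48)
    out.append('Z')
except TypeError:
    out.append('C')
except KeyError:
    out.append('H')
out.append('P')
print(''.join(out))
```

Execution trace: 'M' (try body) → 'C' (except TypeError) → 'P' (after the try/except). Output: MCP

Answer: MCP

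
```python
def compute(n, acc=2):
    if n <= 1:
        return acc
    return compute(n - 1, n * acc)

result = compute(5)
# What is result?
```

Accumulator trace (n, acc): (5, 2) -> (4, 10) -> (3, 40) -> (2, 120) -> (1, 240) -> return 240

Answer: 240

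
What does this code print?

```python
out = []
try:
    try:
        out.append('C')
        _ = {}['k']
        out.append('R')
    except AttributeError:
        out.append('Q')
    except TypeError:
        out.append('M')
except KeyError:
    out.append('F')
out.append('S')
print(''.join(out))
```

Execution trace: 'C' (try body) → 'F' (outer except KeyError) → 'S' (after the try/except). Output: CFS

Answer: CFS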